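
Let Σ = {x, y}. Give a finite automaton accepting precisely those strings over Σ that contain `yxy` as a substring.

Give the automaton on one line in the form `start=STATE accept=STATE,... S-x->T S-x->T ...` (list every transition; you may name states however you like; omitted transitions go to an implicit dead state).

States q0..q2 record the length of the longest prefix of `yxy` that matches the current input suffix. Reaching q3 means `yxy` has been seen, and we stay there forever. Accept from q3.
A 4-state machine:
        x   y  
>  q0   q0  q1 
   q1   q2  q1 
   q2   q0  q3 
 * q3   q3  q3 
(> = start, * = accepting)

start=q0 accept=q3 q0-x->q0 q0-y->q1 q1-x->q2 q1-y->q1 q2-x->q0 q2-y->q3 q3-x->q3 q3-y->q3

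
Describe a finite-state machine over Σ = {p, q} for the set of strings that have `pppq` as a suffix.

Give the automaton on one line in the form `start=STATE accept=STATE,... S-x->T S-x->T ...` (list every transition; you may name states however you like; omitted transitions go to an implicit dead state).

Remember how much of `pppq` the current input suffix matches. State A means no match yet; B means the last symbol is `p`; C means the last 2 symbols are `pp`; D means the last 3 symbols are `ppp`; E means the last 4 symbols are `pppq`. Only E accepts. On a mismatch, fall back to the longest proper suffix that is still a prefix of `pppq`.
5 states suffice.
       p  q 
>  A   B  A 
   B   C  A 
   C   D  A 
   D   D  E 
 * E   B  A 
(> = start, * = accepting)

start=A accept=E A-p->B A-q->A B-p->C B-q->A C-p->D C-q->A D-p->D D-q->E E-p->B E-q->A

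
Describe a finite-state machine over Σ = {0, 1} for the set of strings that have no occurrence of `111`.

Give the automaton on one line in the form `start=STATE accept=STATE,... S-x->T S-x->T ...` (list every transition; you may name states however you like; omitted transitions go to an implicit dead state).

start=S0 accept=S0,S1,S2 S0-0->S0 S0-1->S1 S1-0->S0 S1-1->S2 S2-0->S0 S2-1->S3 S3-0->S3 S3-1->S3

This is the complement of 'contains `111`'. Use the same substring-matching states — S0 through S3 holding how much of `111` has just been matched — but flip the accepting set: everything except the trap S3 accepts.
A 4-state machine:
        0   1  
>* S0   S0  S1 
 * S1   S0  S2 
 * S2   S0  S3 
   S3   S3  S3 
(> = start, * = accepting)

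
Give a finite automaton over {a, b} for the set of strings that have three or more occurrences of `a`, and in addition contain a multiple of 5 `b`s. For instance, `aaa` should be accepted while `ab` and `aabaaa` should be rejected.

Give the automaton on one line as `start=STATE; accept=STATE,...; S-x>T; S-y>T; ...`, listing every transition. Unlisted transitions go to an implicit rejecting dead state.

Build one automaton per condition and run them in lockstep. The first has 5 states tracking the count of `a`s, saturating at 4; the second has 5 states tracking the count of `b`s modulo 5. A product state is a pair (one from each), accepting exactly when both do. Minimizing collapses redundant product states.
With 20 states:
          a    b  
>  q0     q1   q2 
   q1     q3   q4 
   q2     q4   q5 
   q3     q6   q7 
   q4     q7   q8 
   q5     q8   q9 
 * q6     q6  q10 
   q7    q10  q11 
   q8    q11  q12 
   q9    q12  q13 
   q10   q10  q14 
   q11   q14  q15 
   q12   q15  q16 
   q13   q16   q0 
   q14   q14  q17 
   q15   q17  q18 
   q16   q18   q1 
   q17   q17  q19 
   q18   q19   q3 
   q19   q19   q6 
(> = start, * = accepting)

start=q0; accept=q6; q0-a>q1; q0-b>q2; q1-a>q3; q1-b>q4; q2-a>q4; q2-b>q5; q3-a>q6; q3-b>q7; q4-a>q7; q4-b>q8; q5-a>q8; q5-b>q9; q6-a>q6; q6-b>q10; q7-a>q10; q7-b>q11; q8-a>q11; q8-b>q12; q9-a>q12; q9-b>q13; q10-a>q10; q10-b>q14; q11-a>q14; q11-b>q15; q12-a>q15; q12-b>q16; q13-a>q16; q13-b>q0; q14-a>q14; q14-b>q17; q15-a>q17; q15-b>q18; q16-a>q18; q16-b>q1; q17-a>q17; q17-b>q19; q18-a>q19; q18-b>q3; q19-a>q19; q19-b>q6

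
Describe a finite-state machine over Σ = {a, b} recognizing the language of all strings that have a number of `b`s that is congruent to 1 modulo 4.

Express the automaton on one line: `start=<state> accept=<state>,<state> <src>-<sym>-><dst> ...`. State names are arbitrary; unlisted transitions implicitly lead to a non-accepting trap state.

The only thing that matters is how many `b`s have appeared, reduced mod 4. Use one state per residue: s0 for 0, …, s3 for 3. Reading `b` moves to the next residue; anything else stays put. s1 is accepting.
With 4 states:
        a   b  
>  s0   s0  s1 
 * s1   s1  s2 
   s2   s2  s3 
   s3   s3  s0 
(> = start, * = accepting)

start=s0 accept=s1 s0-a->s0 s0-b->s1 s1-a->s1 s1-b->s2 s2-a->s2 s2-b->s3 s3-a->s3 s3-b->s0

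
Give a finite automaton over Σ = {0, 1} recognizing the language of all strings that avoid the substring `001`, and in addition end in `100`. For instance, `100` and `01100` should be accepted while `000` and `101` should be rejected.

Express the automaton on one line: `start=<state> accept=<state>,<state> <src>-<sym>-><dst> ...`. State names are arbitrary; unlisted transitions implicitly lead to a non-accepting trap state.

start=q0 accept=q6 q0-0->q1 q0-1->q2 q1-0->q3 q1-1->q2 q2-0->q4 q2-1->q2 q3-0->q3 q3-1->q5 q4-0->q6 q4-1->q2 q5-0->q7 q5-1->q5 q6-0->q3 q6-1->q5 q7-0->q8 q7-1->q5 q8-0->q9 q8-1->q5 q9-0->q9 q9-1->q5

Handle the two conditions separately and then intersect. One (4 states) tracks partial matches of the forbidden pattern `001`; the other (4 states) tracks how much of the suffix `100` has currently been matched. Each combined state is a pair, one component from each; accept when both components accept.
        0   1  
>  q0   q1  q2 
   q1   q3  q2 
   q2   q4  q2 
   q3   q3  q5 
   q4   q6  q2 
   q5   q7  q5 
 * q6   q3  q5 
   q7   q8  q5 
   q8   q9  q5 
   q9   q9  q5 
(> = start, * = accepting)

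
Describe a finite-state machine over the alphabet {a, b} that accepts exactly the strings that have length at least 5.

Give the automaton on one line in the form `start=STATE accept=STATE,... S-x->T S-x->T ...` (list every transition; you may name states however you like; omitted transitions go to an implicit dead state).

start=q0 accept=q5,q6 q0-a->q1 q0-b->q1 q1-a->q2 q1-b->q2 q2-a->q3 q2-b->q3 q3-a->q4 q3-b->q4 q4-a->q5 q4-b->q5 q5-a->q6 q5-b->q6 q6-a->q6 q6-b->q6

Count input length up to 6: every symbol moves from q0 toward q6, which means 'more than 5' and absorbs. Accept from {q5, q6}.
A 7-state machine:
        a   b  
>  q0   q1  q1 
   q1   q2  q2 
   q2   q3  q3 
   q3   q4  q4 
   q4   q5  q5 
 * q5   q6  q6 
 * q6   q6  q6 
(> = start, * = accepting)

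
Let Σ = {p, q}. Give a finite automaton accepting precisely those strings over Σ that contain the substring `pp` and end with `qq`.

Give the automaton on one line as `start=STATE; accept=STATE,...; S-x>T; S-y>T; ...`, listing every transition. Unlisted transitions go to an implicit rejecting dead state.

start=s0; accept=s6; s0-p>s1; s0-q>s2; s1-p>s3; s1-q>s2; s2-p>s1; s2-q>s4; s3-p>s3; s3-q>s5; s4-p>s1; s4-q>s4; s5-p>s3; s5-q>s6; s6-p>s3; s6-q>s6

Handle the two conditions separately and then intersect. One (3 states) tracks whether and how much of `pp` has been seen; the other (3 states) tracks how much of the suffix `qq` has currently been matched. Each combined state is a pair, one component from each; accept when both components accept.
        p   q  
>  s0   s1  s2 
   s1   s3  s2 
   s2   s1  s4 
   s3   s3  s5 
   s4   s1  s4 
   s5   s3  s6 
 * s6   s3  s6 
(> = start, * = accepting)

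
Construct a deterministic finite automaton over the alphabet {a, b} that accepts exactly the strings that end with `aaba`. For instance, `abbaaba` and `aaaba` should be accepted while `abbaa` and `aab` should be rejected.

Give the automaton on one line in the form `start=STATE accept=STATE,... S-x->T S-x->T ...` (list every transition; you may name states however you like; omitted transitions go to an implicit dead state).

Let each state record the length of the longest suffix of the input read so far that is also a prefix of `aaba`. s1 means the last symbol is `a`; s2 means the last 2 symbols are `aa`; s3 means the last 3 symbols are `aab`; s4 means the last 4 symbols are `aaba`. Accept only at s4, where the string currently ends in `aaba`.
A 5-state machine:
        a   b  
>  s0   s1  s0 
   s1   s2  s0 
   s2   s2  s3 
   s3   s4  s0 
 * s4   s2  s0 
(> = start, * = accepting)

start=s0 accept=s4 s0-a->s1 s0-b->s0 s1-a->s2 s1-b->s0 s2-a->s2 s2-b->s3 s3-a->s4 s3-b->s0 s4-a->s2 s4-b->s0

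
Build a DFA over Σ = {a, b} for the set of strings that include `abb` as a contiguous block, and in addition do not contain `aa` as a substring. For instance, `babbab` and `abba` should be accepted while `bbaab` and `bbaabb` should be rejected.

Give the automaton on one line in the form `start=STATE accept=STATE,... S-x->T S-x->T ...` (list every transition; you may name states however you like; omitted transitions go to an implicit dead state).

Handle the two conditions separately and then intersect. The first has 4 states tracking whether and how much of `abb` has been seen; the second has 3 states tracking partial matches of the forbidden pattern `aa`. A product state is a pair (one from each), accepting exactly when both do. After merging equivalent states the machine shrinks.
6 states suffice.
        a   b  
>  S0   S1  S0 
   S1   S2  S3 
   S2   S2  S2 
   S3   S1  S4 
 * S4   S5  S4 
 * S5   S2  S4 
(> = start, * = accepting)

start=S0 accept=S4,S5 S0-a->S1 S0-b->S0 S1-a->S2 S1-b->S3 S2-a->S2 S2-b->S2 S3-a->S1 S3-b->S4 S4-a->S5 S4-b->S4 S5-a->S2 S5-b->S4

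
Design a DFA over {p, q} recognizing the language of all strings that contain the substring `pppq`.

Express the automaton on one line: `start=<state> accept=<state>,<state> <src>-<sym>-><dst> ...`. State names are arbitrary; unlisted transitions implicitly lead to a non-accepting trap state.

Track how much of `pppq` has been matched so far: state s0 is no progress, s4 is the absorbing accept state reached once `pppq` has occurred. Intermediate states record partial matches; on a mismatch, fall back to the longest reusable overlap.
With 5 states:
        p   q  
>  s0   s1  s0 
   s1   s2  s0 
   s2   s3  s0 
   s3   s3  s4 
 * s4   s4  s4 
(> = start, * = accepting)

start=s0 accept=s4 s0-p->s1 s0-q->s0 s1-p->s2 s1-q->s0 s2-p->s3 s2-q->s0 s3-p->s3 s3-q->s4 s4-p->s4 s4-q->s4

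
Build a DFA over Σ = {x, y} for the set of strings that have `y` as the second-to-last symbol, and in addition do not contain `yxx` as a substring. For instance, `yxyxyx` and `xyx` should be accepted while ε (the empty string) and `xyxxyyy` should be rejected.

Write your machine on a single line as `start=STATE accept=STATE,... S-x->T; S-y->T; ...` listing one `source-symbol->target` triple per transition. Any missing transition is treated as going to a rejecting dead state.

Build one automaton per condition and run them in lockstep. The first has 7 states tracking the last 2 symbols read; the second has 4 states tracking partial matches of the forbidden pattern `yxx`. A product state is a pair (one from each), accepting exactly when both do. Minimizing collapses redundant product states.
       x  y 
>  A   A  B 
   B   C  D 
 * C   E  B 
 * D   C  D 
   E   E  E 
(> = start, * = accepting)

start=A; accept=C,D; A-x->A; A-y->B; B-x->C; B-y->D; C-x->E; C-y->B; D-x->C; D-y->D; E-x->E; E-y->E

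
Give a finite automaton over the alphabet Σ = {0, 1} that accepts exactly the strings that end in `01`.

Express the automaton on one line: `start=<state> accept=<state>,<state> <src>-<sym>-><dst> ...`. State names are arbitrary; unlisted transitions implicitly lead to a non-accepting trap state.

Let each state record the length of the longest suffix of the input read so far that is also a prefix of `01`. S1 means the last symbol is `0`; S2 means the last 2 symbols are `01`. Accept only at S2, where the string currently ends in `01`.
        0   1  
>  S0   S1  S0 
   S1   S1  S2 
 * S2   S1  S0 
(> = start, * = accepting)

start=S0 accept=S2 S0-0->S1 S0-1->S0 S1-0->S1 S1-1->S2 S2-0->S1 S2-1->S0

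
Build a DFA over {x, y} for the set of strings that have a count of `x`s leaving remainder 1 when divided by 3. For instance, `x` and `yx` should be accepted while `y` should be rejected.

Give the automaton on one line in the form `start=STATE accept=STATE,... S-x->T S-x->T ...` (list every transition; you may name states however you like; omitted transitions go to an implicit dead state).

start=q0 accept=q1 q0-x->q1 q0-y->q0 q1-x->q2 q1-y->q1 q2-x->q0 q2-y->q2

The only thing that matters is how many `x`s have appeared, reduced mod 3. Use one state per residue: q0 for 0, …, q2 for 2. Reading `x` moves to the next residue; anything else stays put. q1 is accepting.
        x   y  
>  q0   q1  q0 
 * q1   q2  q1 
   q2   q0  q2 
(> = start, * = accepting)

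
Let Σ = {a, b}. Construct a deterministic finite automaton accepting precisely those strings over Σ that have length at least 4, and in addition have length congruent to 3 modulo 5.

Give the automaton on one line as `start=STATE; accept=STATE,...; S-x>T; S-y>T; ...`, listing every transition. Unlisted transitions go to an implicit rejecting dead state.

start=q0; accept=q8; q0-a>q1; q0-b>q1; q1-a>q2; q1-b>q2; q2-a>q3; q2-b>q3; q3-a>q4; q3-b>q4; q4-a>q5; q4-b>q5; q5-a>q6; q5-b>q6; q6-a>q7; q6-b>q7; q7-a>q8; q7-b>q8; q8-a>q9; q8-b>q9; q9-a>q5; q9-b>q5

Handle the two conditions separately and then intersect. One (6 states) tracks the input length, saturating at 5; the other (5 states) tracks the input length modulo 5. Each combined state is a pair, one component from each; accept when both components accept.
A 10-state machine:
        a   b  
>  q0   q1  q1 
   q1   q2  q2 
   q2   q3  q3 
   q3   q4  q4 
   q4   q5  q5 
   q5   q6  q6 
   q6   q7  q7 
   q7   q8  q8 
 * q8   q9  q9 
   q9   q5  q5 
(> = start, * = accepting)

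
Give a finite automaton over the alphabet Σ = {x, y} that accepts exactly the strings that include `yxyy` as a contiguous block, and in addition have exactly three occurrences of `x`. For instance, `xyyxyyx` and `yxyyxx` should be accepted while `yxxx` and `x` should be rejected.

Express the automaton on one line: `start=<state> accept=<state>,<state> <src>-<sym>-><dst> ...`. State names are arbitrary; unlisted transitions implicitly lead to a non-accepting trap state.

start=q0 accept=q15 q0-x->q1 q0-y->q2 q1-x->q3 q1-y->q4 q2-x->q5 q2-y->q2 q3-x->q6 q3-y->q7 q4-x->q8 q4-y->q4 q5-x->q3 q5-y->q9 q6-x->q6 q6-y->q6 q7-x->q10 q7-y->q7 q8-x->q6 q8-y->q11 q9-x->q8 q9-y->q12 q10-x->q6 q10-y->q13 q11-x->q10 q11-y->q14 q12-x->q14 q12-y->q12 q13-x->q6 q13-y->q15 q14-x->q15 q14-y->q14 q15-x->q6 q15-y->q15

Handle the two conditions separately and then intersect. The first has 5 states tracking whether and how much of `yxyy` has been seen; the second has 5 states tracking the count of `x`s, saturating at 4. A product state is a pair (one from each), accepting exactly when both do. Equivalent product states are then merged.
16 states suffice.
          x    y  
>  q0     q1   q2 
   q1     q3   q4 
   q2     q5   q2 
   q3     q6   q7 
   q4     q8   q4 
   q5     q3   q9 
   q6     q6   q6 
   q7    q10   q7 
   q8     q6  q11 
   q9     q8  q12 
   q10    q6  q13 
   q11   q10  q14 
   q12   q14  q12 
   q13    q6  q15 
   q14   q15  q14 
 * q15    q6  q15 
(> = start, * = accepting)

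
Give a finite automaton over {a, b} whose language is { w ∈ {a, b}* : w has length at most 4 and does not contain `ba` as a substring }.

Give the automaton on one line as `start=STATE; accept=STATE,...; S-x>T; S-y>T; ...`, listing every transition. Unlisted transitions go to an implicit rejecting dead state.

Run two small machines in parallel and take their product. The first has 6 states tracking the input length, saturating at 5; the second has 3 states tracking partial matches of the forbidden pattern `ba`. A product state is a pair (one from each), accepting exactly when both do. Minimizing collapses redundant product states.
With 9 states:
        a   b  
>* q0   q1  q2 
 * q1   q3  q4 
 * q2   q5  q4 
 * q3   q6  q7 
 * q4   q5  q7 
   q5   q5  q5 
 * q6   q8  q8 
 * q7   q5  q8 
 * q8   q5  q5 
(> = start, * = accepting)

start=q0; accept=q0,q1,q2,q3,q4,q6,q7,q8; q0-a>q1; q0-b>q2; q1-a>q3; q1-b>q4; q2-a>q5; q2-b>q4; q3-a>q6; q3-b>q7; q4-a>q5; q4-b>q7; q5-a>q5; q5-b>q5; q6-a>q8; q6-b>q8; q7-a>q5; q7-b>q8; q8-a>q5; q8-b>q5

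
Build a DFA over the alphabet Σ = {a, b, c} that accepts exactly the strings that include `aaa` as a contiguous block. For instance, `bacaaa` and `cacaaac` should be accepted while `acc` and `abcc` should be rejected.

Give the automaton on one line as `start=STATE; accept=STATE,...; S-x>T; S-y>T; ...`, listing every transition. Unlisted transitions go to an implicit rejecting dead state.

States q0..q2 record the length of the longest prefix of `aaa` that matches the current input suffix. Reaching q3 means `aaa` has been seen, and we stay there forever. Accept from q3.
A 4-state machine:
        a   b   c  
>  q0   q1  q0  q0 
   q1   q2  q0  q0 
   q2   q3  q0  q0 
 * q3   q3  q3  q3 
(> = start, * = accepting)

start=q0; accept=q3; q0-a>q1; q0-b>q0; q0-c>q0; q1-a>q2; q1-b>q0; q1-c>q0; q2-a>q3; q2-b>q0; q2-c>q0; q3-a>q3; q3-b>q3; q3-c>q3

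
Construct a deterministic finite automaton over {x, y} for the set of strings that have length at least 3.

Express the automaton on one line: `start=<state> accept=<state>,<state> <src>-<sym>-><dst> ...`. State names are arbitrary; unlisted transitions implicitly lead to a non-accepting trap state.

Count input length up to 4: every symbol moves from q0 toward q4, which means 'more than 3' and absorbs. Accept from {q3, q4}.
        x   y  
>  q0   q1  q1 
   q1   q2  q2 
   q2   q3  q3 
 * q3   q4  q4 
 * q4   q4  q4 
(> = start, * = accepting)

start=q0 accept=q3,q4 q0-x->q1 q0-y->q1 q1-x->q2 q1-y->q2 q2-x->q3 q2-y->q3 q3-x->q4 q3-y->q4 q4-x->q4 q4-y->q4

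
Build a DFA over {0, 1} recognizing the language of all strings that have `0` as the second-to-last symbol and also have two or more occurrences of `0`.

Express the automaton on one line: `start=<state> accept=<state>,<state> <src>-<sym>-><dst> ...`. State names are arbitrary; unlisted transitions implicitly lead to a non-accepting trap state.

start=q0 accept=q2,q4 q0-0->q1 q0-1->q0 q1-0->q2 q1-1->q3 q2-0->q2 q2-1->q4 q3-0->q5 q3-1->q3 q4-0->q5 q4-1->q3 q5-0->q2 q5-1->q4

Build one automaton per condition and run them in lockstep. One (7 states) tracks the last 2 symbols read; the other (4 states) tracks the count of `0`s, saturating at 3. Each combined state is a pair, one component from each; accept when both components accept. Equivalent product states are then merged.
        0   1  
>  q0   q1  q0 
   q1   q2  q3 
 * q2   q2  q4 
   q3   q5  q3 
 * q4   q5  q3 
   q5   q2  q4 
(> = start, * = accepting)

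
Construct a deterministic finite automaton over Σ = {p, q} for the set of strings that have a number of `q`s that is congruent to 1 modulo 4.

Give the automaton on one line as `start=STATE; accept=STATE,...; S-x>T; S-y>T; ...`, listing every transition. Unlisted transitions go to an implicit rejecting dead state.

start=A; accept=B; A-p>A; A-q>B; B-p>B; B-q>C; C-p>C; C-q>D; D-p>D; D-q>A

The only thing that matters is how many `q`s have appeared, reduced mod 4. Use one state per residue: A for 0, …, D for 3. Reading `q` moves to the next residue; anything else stays put. B is accepting.
       p  q 
>  A   A  B 
 * B   B  C 
   C   C  D 
   D   D  A 
(> = start, * = accepting)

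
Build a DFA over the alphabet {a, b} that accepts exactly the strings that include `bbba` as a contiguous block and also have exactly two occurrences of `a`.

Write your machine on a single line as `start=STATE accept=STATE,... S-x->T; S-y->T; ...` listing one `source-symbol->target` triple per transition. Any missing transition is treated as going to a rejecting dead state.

Build one automaton per condition and run them in lockstep. The first has 5 states tracking whether and how much of `bbba` has been seen; the second has 4 states tracking the count of `a`s, saturating at 3. A product state is a pair (one from each), accepting exactly when both do. After merging equivalent states the machine shrinks.
        a   b  
>  s0   s1  s2 
   s1   s3  s4 
   s2   s1  s5 
   s3   s3  s3 
   s4   s3  s6 
   s5   s1  s7 
   s6   s3  s8 
   s7   s8  s7 
   s8   s9  s8 
 * s9   s3  s9 
(> = start, * = accepting)

start=s0; accept=s9; s0-a->s1; s0-b->s2; s1-a->s3; s1-b->s4; s2-a->s1; s2-b->s5; s3-a->s3; s3-b->s3; s4-a->s3; s4-b->s6; s5-a->s1; s5-b->s7; s6-a->s3; s6-b->s8; s7-a->s8; s7-b->s7; s8-a->s9; s8-b->s8; s9-a->s3; s9-b->s9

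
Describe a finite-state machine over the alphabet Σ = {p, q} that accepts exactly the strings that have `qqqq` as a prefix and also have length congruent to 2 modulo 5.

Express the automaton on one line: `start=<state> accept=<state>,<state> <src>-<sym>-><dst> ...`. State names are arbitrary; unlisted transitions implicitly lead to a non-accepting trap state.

Build one automaton per condition and run them in lockstep. One (6 states) tracks whether the input so far still matches the prefix `qqqq`; the other (5 states) tracks the input length modulo 5. Each combined state is a pair, one component from each; accept when both components accept. Minimizing collapses redundant product states.
With 10 states:
       p  q 
>  A   B  C 
   B   B  B 
   C   B  D 
   D   B  E 
   E   B  F 
   F   G  G 
   G   H  H 
   H   I  I 
 * I   J  J 
   J   F  F 
(> = start, * = accepting)

start=A accept=I A-p->B A-q->C B-p->B B-q->B C-p->B C-q->D D-p->B D-q->E E-p->B E-q->F F-p->G F-q->G G-p->H G-q->H H-p->I H-q->I I-p->J I-q->J J-p->F J-q->F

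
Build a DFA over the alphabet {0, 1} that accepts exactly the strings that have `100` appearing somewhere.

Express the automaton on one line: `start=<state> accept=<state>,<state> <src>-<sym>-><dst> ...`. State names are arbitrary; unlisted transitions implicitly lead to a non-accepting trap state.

start=q0 accept=q3 q0-0->q0 q0-1->q1 q1-0->q2 q1-1->q1 q2-0->q3 q2-1->q1 q3-0->q3 q3-1->q3

States q0..q2 record the length of the longest prefix of `100` that matches the current input suffix. Reaching q3 means `100` has been seen, and we stay there forever. Accept from q3.
A 4-state machine:
        0   1  
>  q0   q0  q1 
   q1   q2  q1 
   q2   q3  q1 
 * q3   q3  q3 
(> = start, * = accepting)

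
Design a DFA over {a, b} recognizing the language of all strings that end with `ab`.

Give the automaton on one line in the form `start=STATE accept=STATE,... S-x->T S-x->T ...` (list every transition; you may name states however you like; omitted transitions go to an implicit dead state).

Remember how much of `ab` the current input suffix matches. State q0 means no match yet; q1 means the last symbol is `a`; q2 means the last 2 symbols are `ab`. Only q2 accepts. On a mismatch, fall back to the longest proper suffix that is still a prefix of `ab`.
A 3-state machine:
        a   b  
>  q0   q1  q0 
   q1   q1  q2 
 * q2   q1  q0 
(> = start, * = accepting)

start=q0 accept=q2 q0-a->q1 q0-b->q0 q1-a->q1 q1-b->q2 q2-a->q1 q2-b->q0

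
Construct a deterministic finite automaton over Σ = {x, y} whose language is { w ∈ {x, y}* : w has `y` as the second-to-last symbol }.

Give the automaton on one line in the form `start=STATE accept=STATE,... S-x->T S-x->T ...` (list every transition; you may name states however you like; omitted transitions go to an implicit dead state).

start=A accept=F,G A-x->B A-y->C B-x->D B-y->E C-x->F C-y->G D-x->D D-y->E E-x->F E-y->G F-x->D F-y->E G-x->F G-y->G

Because acceptance depends on a position counted from the end, the machine has to buffer the most recent 2 symbols. Make each state the string of the last up-to-2 symbols read; on input `x` shift the window left and append `x`. Accept when the buffered window has length 2 and begins with `y`.
A 7-state machine:
       x  y 
>  A   B  C 
   B   D  E 
   C   F  G 
   D   D  E 
   E   F  G 
 * F   D  E 
 * G   F  G 
(> = start, * = accepting)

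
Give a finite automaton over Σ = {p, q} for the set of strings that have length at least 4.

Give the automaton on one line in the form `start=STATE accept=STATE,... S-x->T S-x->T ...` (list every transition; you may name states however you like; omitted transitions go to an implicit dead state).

start=s0 accept=s4,s5 s0-p->s1 s0-q->s1 s1-p->s2 s1-q->s2 s2-p->s3 s2-q->s3 s3-p->s4 s3-q->s4 s4-p->s5 s4-q->s5 s5-p->s5 s5-q->s5

We only need to distinguish lengths 0, 1, …, 4, and '>4'. Chain s0 → s1 → s2 → s3 → s4 → s5 on every symbol, with s5 looping. Accepting states: {s4, s5}.
        p   q  
>  s0   s1  s1 
   s1   s2  s2 
   s2   s3  s3 
   s3   s4  s4 
 * s4   s5  s5 
 * s5   s5  s5 
(> = start, * = accepting)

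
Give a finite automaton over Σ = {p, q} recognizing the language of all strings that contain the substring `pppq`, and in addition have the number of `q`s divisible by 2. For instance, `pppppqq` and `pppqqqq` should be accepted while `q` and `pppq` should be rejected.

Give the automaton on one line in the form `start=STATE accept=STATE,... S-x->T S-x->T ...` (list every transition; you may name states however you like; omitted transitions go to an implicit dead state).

Build one automaton per condition and run them in lockstep. The first has 5 states tracking whether and how much of `pppq` has been seen; the second has 2 states tracking the count of `q`s modulo 2. A product state is a pair (one from each), accepting exactly when both do. After merging equivalent states the machine shrinks.
9 states suffice.
        p   q  
>  S0   S1  S2 
   S1   S3  S2 
   S2   S4  S0 
   S3   S5  S2 
   S4   S6  S0 
   S5   S5  S7 
   S6   S7  S0 
   S7   S7  S8 
 * S8   S8  S7 
(> = start, * = accepting)

start=S0 accept=S8 S0-p->S1 S0-q->S2 S1-p->S3 S1-q->S2 S2-p->S4 S2-q->S0 S3-p->S5 S3-q->S2 S4-p->S6 S4-q->S0 S5-p->S5 S5-q->S7 S6-p->S7 S6-q->S0 S7-p->S7 S7-q->S8 S8-p->S8 S8-q->S7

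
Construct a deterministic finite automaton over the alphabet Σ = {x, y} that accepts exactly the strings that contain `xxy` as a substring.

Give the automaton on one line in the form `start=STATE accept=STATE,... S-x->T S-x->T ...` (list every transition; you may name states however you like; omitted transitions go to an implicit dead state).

start=q0 accept=q3 q0-x->q1 q0-y->q0 q1-x->q2 q1-y->q0 q2-x->q2 q2-y->q3 q3-x->q3 q3-y->q3

States q0..q2 record the length of the longest prefix of `xxy` that matches the current input suffix. Reaching q3 means `xxy` has been seen, and we stay there forever. Accept from q3.
A 4-state machine:
        x   y  
>  q0   q1  q0 
   q1   q2  q0 
   q2   q2  q3 
 * q3   q3  q3 
(> = start, * = accepting)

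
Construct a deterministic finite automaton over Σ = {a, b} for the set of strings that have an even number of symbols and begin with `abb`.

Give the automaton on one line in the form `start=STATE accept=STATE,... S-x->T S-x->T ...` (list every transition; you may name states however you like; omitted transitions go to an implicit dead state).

start=q0 accept=q5 q0-a->q1 q0-b->q2 q1-a->q2 q1-b->q3 q2-a->q2 q2-b->q2 q3-a->q2 q3-b->q4 q4-a->q5 q4-b->q5 q5-a->q4 q5-b->q4

Run two small machines in parallel and take their product. The first has 2 states tracking the input length modulo 2; the second has 5 states tracking whether the input so far still matches the prefix `abb`. A product state is a pair (one from each), accepting exactly when both do. Minimizing collapses redundant product states.
With 6 states:
        a   b  
>  q0   q1  q2 
   q1   q2  q3 
   q2   q2  q2 
   q3   q2  q4 
   q4   q5  q5 
 * q5   q4  q4 
(> = start, * = accepting)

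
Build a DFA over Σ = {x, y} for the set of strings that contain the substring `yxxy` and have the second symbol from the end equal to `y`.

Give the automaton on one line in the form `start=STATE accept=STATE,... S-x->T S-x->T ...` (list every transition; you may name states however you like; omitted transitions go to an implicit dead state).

start=q0 accept=q5,q6 q0-x->q0 q0-y->q1 q1-x->q2 q1-y->q1 q2-x->q3 q2-y->q1 q3-x->q0 q3-y->q4 q4-x->q5 q4-y->q6 q5-x->q7 q5-y->q4 q6-x->q5 q6-y->q6 q7-x->q7 q7-y->q4

Build one automaton per condition and run them in lockstep. One (5 states) tracks whether and how much of `yxxy` has been seen; the other (7 states) tracks the last 2 symbols read. Each combined state is a pair, one component from each; accept when both components accept. After merging equivalent states the machine shrinks.
An 8-state machine:
        x   y  
>  q0   q0  q1 
   q1   q2  q1 
   q2   q3  q1 
   q3   q0  q4 
   q4   q5  q6 
 * q5   q7  q4 
 * q6   q5  q6 
   q7   q7  q4 
(> = start, * = accepting)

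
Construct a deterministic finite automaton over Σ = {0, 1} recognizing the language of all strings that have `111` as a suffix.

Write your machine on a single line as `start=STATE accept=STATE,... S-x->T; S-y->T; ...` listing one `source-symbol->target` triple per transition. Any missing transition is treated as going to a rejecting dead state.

start=q0; accept=q3; q0-0->q0; q0-1->q1; q1-0->q0; q1-1->q2; q2-0->q0; q2-1->q3; q3-0->q0; q3-1->q3

Remember how much of `111` the current input suffix matches. State q0 means no match yet; q1 means the last symbol is `1`; q2 means the last 2 symbols are `11`; q3 means the last 3 symbols are `111`. Only q3 accepts. On a mismatch, fall back to the longest proper suffix that is still a prefix of `111`.
With 4 states:
        0   1  
>  q0   q0  q1 
   q1   q0  q2 
   q2   q0  q3 
 * q3   q0  q3 
(> = start, * = accepting)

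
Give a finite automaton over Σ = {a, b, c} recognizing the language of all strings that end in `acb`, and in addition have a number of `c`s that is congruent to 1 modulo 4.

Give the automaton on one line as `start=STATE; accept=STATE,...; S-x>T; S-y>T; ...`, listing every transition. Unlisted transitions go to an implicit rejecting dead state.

Build one automaton per condition and run them in lockstep. One (4 states) tracks how much of the suffix `acb` has currently been matched; the other (4 states) tracks the count of `c`s modulo 4. Each combined state is a pair, one component from each; accept when both components accept. Equivalent product states are then merged.
With 7 states:
        a   b   c  
>  s0   s1  s0  s2 
   s1   s1  s0  s3 
   s2   s2  s2  s4 
   s3   s2  s5  s4 
   s4   s4  s4  s6 
 * s5   s2  s2  s4 
   s6   s6  s6  s0 
(> = start, * = accepting)

start=s0; accept=s5; s0-a>s1; s0-b>s0; s0-c>s2; s1-a>s1; s1-b>s0; s1-c>s3; s2-a>s2; s2-b>s2; s2-c>s4; s3-a>s2; s3-b>s5; s3-c>s4; s4-a>s4; s4-b>s4; s4-c>s6; s5-a>s2; s5-b>s2; s5-c>s4; s6-a>s6; s6-b>s6; s6-c>s0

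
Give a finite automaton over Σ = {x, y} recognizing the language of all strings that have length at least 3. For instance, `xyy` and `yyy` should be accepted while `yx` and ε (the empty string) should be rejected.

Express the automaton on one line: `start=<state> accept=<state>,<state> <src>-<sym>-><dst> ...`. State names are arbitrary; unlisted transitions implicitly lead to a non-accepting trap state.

Count input length up to 4: every symbol moves from q0 toward q4, which means 'more than 3' and absorbs. Accept from {q3, q4}.
A 5-state machine:
        x   y  
>  q0   q1  q1 
   q1   q2  q2 
   q2   q3  q3 
 * q3   q4  q4 
 * q4   q4  q4 
(> = start, * = accepting)

start=q0 accept=q3,q4 q0-x->q1 q0-y->q1 q1-x->q2 q1-y->q2 q2-x->q3 q2-y->q3 q3-x->q4 q3-y->q4 q4-x->q4 q4-y->q4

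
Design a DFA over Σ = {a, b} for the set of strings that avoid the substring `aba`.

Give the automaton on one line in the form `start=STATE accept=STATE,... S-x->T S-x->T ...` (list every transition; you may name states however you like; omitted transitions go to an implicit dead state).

This is the complement of 'contains `aba`'. Use the same substring-matching states — s0 through s3 holding how much of `aba` has just been matched — but flip the accepting set: everything except the trap s3 accepts.
With 4 states:
        a   b  
>* s0   s1  s0 
 * s1   s1  s2 
 * s2   s3  s0 
   s3   s3  s3 
(> = start, * = accepting)

start=s0 accept=s0,s1,s2 s0-a->s1 s0-b->s0 s1-a->s1 s1-b->s2 s2-a->s3 s2-b->s0 s3-a->s3 s3-b->s3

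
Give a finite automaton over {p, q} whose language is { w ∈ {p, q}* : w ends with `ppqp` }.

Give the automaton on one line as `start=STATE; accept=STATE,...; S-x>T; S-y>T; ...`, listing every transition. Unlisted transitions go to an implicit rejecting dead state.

start=s0; accept=s4; s0-p>s1; s0-q>s0; s1-p>s2; s1-q>s0; s2-p>s2; s2-q>s3; s3-p>s4; s3-q>s0; s4-p>s2; s4-q>s0

Remember how much of `ppqp` the current input suffix matches. State s0 means no match yet; s1 means the last symbol is `p`; s2 means the last 2 symbols are `pp`; s3 means the last 3 symbols are `ppq`; s4 means the last 4 symbols are `ppqp`. Only s4 accepts. On a mismatch, fall back to the longest proper suffix that is still a prefix of `ppqp`.
5 states suffice.
        p   q  
>  s0   s1  s0 
   s1   s2  s0 
   s2   s2  s3 
   s3   s4  s0 
 * s4   s2  s0 
(> = start, * = accepting)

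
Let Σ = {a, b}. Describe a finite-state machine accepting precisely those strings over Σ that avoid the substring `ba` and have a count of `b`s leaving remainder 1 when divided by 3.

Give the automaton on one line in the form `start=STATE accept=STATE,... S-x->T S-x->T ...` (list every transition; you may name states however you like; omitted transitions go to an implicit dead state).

Run two small machines in parallel and take their product. The first has 3 states tracking partial matches of the forbidden pattern `ba`; the second has 3 states tracking the count of `b`s modulo 3. A product state is a pair (one from each), accepting exactly when both do.
        a   b  
>  q0   q0  q1 
 * q1   q2  q3 
   q2   q2  q4 
   q3   q4  q5 
   q4   q4  q6 
   q5   q6  q1 
   q6   q6  q2 
(> = start, * = accepting)

start=q0 accept=q1 q0-a->q0 q0-b->q1 q1-a->q2 q1-b->q3 q2-a->q2 q2-b->q4 q3-a->q4 q3-b->q5 q4-a->q4 q4-b->q6 q5-a->q6 q5-b->q1 q6-a->q6 q6-b->q2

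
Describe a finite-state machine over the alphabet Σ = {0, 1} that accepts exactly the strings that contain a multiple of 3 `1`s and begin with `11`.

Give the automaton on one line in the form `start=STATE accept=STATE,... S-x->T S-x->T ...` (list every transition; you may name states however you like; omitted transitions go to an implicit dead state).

start=q0 accept=q4 q0-0->q1 q0-1->q2 q1-0->q1 q1-1->q1 q2-0->q1 q2-1->q3 q3-0->q3 q3-1->q4 q4-0->q4 q4-1->q5 q5-0->q5 q5-1->q3

Run two small machines in parallel and take their product. The first has 3 states tracking the count of `1`s modulo 3; the second has 4 states tracking whether the input so far still matches the prefix `11`. A product state is a pair (one from each), accepting exactly when both do. Minimizing collapses redundant product states.
        0   1  
>  q0   q1  q2 
   q1   q1  q1 
   q2   q1  q3 
   q3   q3  q4 
 * q4   q4  q5 
   q5   q5  q3 
(> = start, * = accepting)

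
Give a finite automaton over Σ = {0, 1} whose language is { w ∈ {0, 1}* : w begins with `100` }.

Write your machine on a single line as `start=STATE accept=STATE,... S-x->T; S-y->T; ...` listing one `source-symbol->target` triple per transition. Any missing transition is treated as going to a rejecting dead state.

start=q0; accept=q3; q0-0->q4; q0-1->q1; q1-0->q2; q1-1->q4; q2-0->q3; q2-1->q4; q3-0->q3; q3-1->q3; q4-0->q4; q4-1->q4

Check the first 3 symbols one by one: q0 through q2 record how many have matched `100` so far; any wrong symbol goes to the dead state q4. After all 3 match we enter the accepting sink q3.
With 5 states:
        0   1  
>  q0   q4  q1 
   q1   q2  q4 
   q2   q3  q4 
 * q3   q3  q3 
   q4   q4  q4 
(> = start, * = accepting)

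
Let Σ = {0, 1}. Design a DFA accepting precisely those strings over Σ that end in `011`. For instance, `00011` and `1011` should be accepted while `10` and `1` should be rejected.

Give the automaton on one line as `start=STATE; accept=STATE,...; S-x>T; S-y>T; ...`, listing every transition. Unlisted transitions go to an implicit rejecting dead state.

start=q0; accept=q3; q0-0>q1; q0-1>q0; q1-0>q1; q1-1>q2; q2-0>q1; q2-1>q3; q3-0>q1; q3-1>q0

Let each state record the length of the longest suffix of the input read so far that is also a prefix of `011`. q1 means the last symbol is `0`; q2 means the last 2 symbols are `01`; q3 means the last 3 symbols are `011`. Accept only at q3, where the string currently ends in `011`.
With 4 states:
        0   1  
>  q0   q1  q0 
   q1   q1  q2 
   q2   q1  q3 
 * q3   q1  q0 
(> = start, * = accepting)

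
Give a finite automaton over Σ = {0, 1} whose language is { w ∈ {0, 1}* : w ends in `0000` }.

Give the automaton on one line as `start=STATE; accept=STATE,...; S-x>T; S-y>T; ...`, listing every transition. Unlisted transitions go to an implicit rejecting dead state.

Remember how much of `0000` the current input suffix matches. State A means no match yet; B means the last symbol is `0`; C means the last 2 symbols are `00`; D means the last 3 symbols are `000`; E means the last 4 symbols are `0000`. Only E accepts. On a mismatch, fall back to the longest proper suffix that is still a prefix of `0000`.
With 5 states:
       0  1 
>  A   B  A 
   B   C  A 
   C   D  A 
   D   E  A 
 * E   E  A 
(> = start, * = accepting)

start=A; accept=E; A-0>B; A-1>A; B-0>C; B-1>A; C-0>D; C-1>A; D-0>E; D-1>A; E-0>E; E-1>A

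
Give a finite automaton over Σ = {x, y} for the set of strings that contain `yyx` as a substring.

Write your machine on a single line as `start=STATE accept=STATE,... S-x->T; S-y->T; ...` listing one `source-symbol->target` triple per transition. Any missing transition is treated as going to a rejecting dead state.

start=A; accept=D; A-x->A; A-y->B; B-x->A; B-y->C; C-x->D; C-y->C; D-x->D; D-y->D

Track how much of `yyx` has been matched so far: state A is no progress, D is the absorbing accept state reached once `yyx` has occurred. Intermediate states record partial matches; on a mismatch, fall back to the longest reusable overlap.
With 4 states:
       x  y 
>  A   A  B 
   B   A  C 
   C   D  C 
 * D   D  D 
(> = start, * = accepting)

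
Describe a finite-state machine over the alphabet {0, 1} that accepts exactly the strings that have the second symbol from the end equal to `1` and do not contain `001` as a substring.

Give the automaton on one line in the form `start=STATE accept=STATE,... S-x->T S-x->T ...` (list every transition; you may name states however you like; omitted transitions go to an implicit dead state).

Run two small machines in parallel and take their product. The first has 7 states tracking the last 2 symbols read; the second has 4 states tracking partial matches of the forbidden pattern `001`. A product state is a pair (one from each), accepting exactly when both do. After merging equivalent states the machine shrinks.
6 states suffice.
       0  1 
>  A   B  C 
   B   D  C 
   C   E  F 
   D   D  D 
 * E   D  C 
 * F   E  F 
(> = start, * = accepting)

start=A accept=E,F A-0->B A-1->C B-0->D B-1->C C-0->E C-1->F D-0->D D-1->D E-0->D E-1->C F-0->E F-1->F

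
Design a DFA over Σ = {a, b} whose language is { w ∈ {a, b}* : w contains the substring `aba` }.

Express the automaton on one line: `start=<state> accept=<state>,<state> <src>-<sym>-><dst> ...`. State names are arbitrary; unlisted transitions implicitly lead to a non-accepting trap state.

start=S0 accept=S3 S0-a->S1 S0-b->S0 S1-a->S1 S1-b->S2 S2-a->S3 S2-b->S0 S3-a->S3 S3-b->S3

Track how much of `aba` has been matched so far: state S0 is no progress, S3 is the absorbing accept state reached once `aba` has occurred. Intermediate states record partial matches; on a mismatch, fall back to the longest reusable overlap.
A 4-state machine:
        a   b  
>  S0   S1  S0 
   S1   S1  S2 
   S2   S3  S0 
 * S3   S3  S3 
(> = start, * = accepting)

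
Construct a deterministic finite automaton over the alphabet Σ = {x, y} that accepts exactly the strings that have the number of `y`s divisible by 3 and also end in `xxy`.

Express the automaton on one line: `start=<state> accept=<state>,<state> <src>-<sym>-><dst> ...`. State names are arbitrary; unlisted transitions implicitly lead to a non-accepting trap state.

start=S0 accept=S5 S0-x->S0 S0-y->S1 S1-x->S1 S1-y->S2 S2-x->S3 S2-y->S0 S3-x->S4 S3-y->S0 S4-x->S4 S4-y->S5 S5-x->S0 S5-y->S1

Handle the two conditions separately and then intersect. The first has 3 states tracking the count of `y`s modulo 3; the second has 4 states tracking how much of the suffix `xxy` has currently been matched. A product state is a pair (one from each), accepting exactly when both do. Minimizing collapses redundant product states.
        x   y  
>  S0   S0  S1 
   S1   S1  S2 
   S2   S3  S0 
   S3   S4  S0 
   S4   S4  S5 
 * S5   S0  S1 
(> = start, * = accepting)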